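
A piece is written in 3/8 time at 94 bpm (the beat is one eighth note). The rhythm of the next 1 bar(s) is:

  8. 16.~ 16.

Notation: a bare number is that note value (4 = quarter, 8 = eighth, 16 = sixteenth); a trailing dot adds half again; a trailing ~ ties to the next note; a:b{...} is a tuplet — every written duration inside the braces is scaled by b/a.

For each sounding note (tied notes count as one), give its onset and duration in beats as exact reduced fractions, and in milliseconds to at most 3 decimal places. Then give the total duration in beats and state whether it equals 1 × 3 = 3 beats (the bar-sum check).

1) 0.0ms=0b +957.447ms=3/2b
2) 957.447ms=3/2b +957.447ms=3/2b
Σ=3b of 3 (94bpm 3/8) — PASS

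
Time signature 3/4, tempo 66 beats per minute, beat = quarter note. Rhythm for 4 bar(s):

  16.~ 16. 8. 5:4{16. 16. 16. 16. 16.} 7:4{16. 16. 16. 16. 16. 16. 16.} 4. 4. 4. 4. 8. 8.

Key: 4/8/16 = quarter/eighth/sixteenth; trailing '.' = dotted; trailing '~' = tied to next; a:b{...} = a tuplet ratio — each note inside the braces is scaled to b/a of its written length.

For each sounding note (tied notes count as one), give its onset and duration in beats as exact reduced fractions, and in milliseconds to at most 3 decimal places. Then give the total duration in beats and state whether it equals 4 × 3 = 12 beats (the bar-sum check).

1) 0.0ms=0b +681.818ms=3/4b
2) 681.818ms=3/4b +681.818ms=3/4b
3) 1363.636ms=3/2b +272.727ms=3/10b
4) 1636.364ms=9/5b +272.727ms=3/10b
5) 1909.091ms=21/10b +272.727ms=3/10b
6) 2181.818ms=12/5b +272.727ms=3/10b
7) 2454.545ms=27/10b +272.727ms=3/10b
8) 2727.273ms=3b +194.805ms=3/14b
9) 2922.078ms=45/14b +194.805ms=3/14b
10) 3116.883ms=24/7b +194.805ms=3/14b
11) 3311.688ms=51/14b +194.805ms=3/14b
12) 3506.494ms=27/7b +194.805ms=3/14b
13) 3701.299ms=57/14b +194.805ms=3/14b
14) 3896.104ms=30/7b +194.805ms=3/14b
15) 4090.909ms=9/2b +1363.636ms=3/2b
16) 5454.545ms=6b +1363.636ms=3/2b
17) 6818.182ms=15/2b +1363.636ms=3/2b
18) 8181.818ms=9b +1363.636ms=3/2b
19) 9545.455ms=21/2b +681.818ms=3/4b
20) 10227.273ms=45/4b +681.818ms=3/4b
Σ=12b of 12 (66bpm 3/4) — PASS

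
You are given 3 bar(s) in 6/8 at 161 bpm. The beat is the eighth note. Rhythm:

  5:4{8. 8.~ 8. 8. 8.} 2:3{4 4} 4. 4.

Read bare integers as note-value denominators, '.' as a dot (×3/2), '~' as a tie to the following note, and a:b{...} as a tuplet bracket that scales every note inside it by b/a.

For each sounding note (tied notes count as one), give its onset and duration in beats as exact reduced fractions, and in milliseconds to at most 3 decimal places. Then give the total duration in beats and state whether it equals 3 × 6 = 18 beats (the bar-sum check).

1) 0.0ms=0b +447.205ms=6/5b
2) 447.205ms=6/5b +894.41ms=12/5b
3) 1341.615ms=18/5b +447.205ms=6/5b
4) 1788.82ms=24/5b +447.205ms=6/5b
5) 2236.025ms=6b +1118.012ms=3b
6) 3354.037ms=9b +1118.012ms=3b
7) 4472.05ms=12b +1118.012ms=3b
8) 5590.062ms=15b +1118.012ms=3b
Σ=18b of 18 (161bpm 6/8) — PASS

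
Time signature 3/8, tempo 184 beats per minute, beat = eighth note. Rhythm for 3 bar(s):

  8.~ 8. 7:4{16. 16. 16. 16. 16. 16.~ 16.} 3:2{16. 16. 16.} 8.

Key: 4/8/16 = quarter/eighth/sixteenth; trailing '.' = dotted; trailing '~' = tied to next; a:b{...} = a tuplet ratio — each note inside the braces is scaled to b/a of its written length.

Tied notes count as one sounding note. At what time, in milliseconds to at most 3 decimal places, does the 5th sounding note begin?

note 5 onset = 30/7b = 1397.516ms

1. 0.0ms @ 0 + 978.261ms (3)
2. 978.261ms @ 3 + 139.752ms (3/7)
3. 1118.012ms @ 24/7 + 139.752ms (3/7)
4. 1257.764ms @ 27/7 + 139.752ms (3/7)
5. 1397.516ms @ 30/7 + 139.752ms (3/7)
6. 1537.267ms @ 33/7 + 139.752ms (3/7)
7. 1677.019ms @ 36/7 + 279.503ms (6/7)
8. 1956.522ms @ 6 + 163.043ms (1/2)
9. 2119.565ms @ 13/2 + 163.043ms (1/2)
10. 2282.609ms @ 7 + 163.043ms (1/2)
11. 2445.652ms @ 15/2 + 489.13ms (3/2)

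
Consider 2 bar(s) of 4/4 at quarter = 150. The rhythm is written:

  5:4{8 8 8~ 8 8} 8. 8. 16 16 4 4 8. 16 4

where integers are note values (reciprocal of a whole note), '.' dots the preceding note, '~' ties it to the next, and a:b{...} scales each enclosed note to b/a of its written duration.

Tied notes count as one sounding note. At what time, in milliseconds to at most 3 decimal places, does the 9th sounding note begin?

note 9 onset = 4b = 1600.0ms

1. 0.0ms @ 0 + 160.0ms (2/5)
2. 160.0ms @ 2/5 + 160.0ms (2/5)
3. 320.0ms @ 4/5 + 320.0ms (4/5)
4. 640.0ms @ 8/5 + 160.0ms (2/5)
5. 800.0ms @ 2 + 300.0ms (3/4)
6. 1100.0ms @ 11/4 + 300.0ms (3/4)
7. 1400.0ms @ 7/2 + 100.0ms (1/4)
8. 1500.0ms @ 15/4 + 100.0ms (1/4)
9. 1600.0ms @ 4 + 400.0ms (1)
10. 2000.0ms @ 5 + 400.0ms (1)
11. 2400.0ms @ 6 + 300.0ms (3/4)
12. 2700.0ms @ 27/4 + 100.0ms (1/4)
13. 2800.0ms @ 7 + 400.0ms (1)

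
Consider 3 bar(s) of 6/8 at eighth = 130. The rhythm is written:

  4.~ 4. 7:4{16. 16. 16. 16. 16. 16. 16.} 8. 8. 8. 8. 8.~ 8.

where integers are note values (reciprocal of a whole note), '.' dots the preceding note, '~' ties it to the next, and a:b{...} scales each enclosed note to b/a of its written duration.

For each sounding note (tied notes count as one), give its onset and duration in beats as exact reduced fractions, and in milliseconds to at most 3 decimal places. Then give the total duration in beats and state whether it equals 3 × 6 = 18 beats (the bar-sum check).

1) 0.0ms=0b +2769.231ms=6b
2) 2769.231ms=6b +197.802ms=3/7b
3) 2967.033ms=45/7b +197.802ms=3/7b
4) 3164.835ms=48/7b +197.802ms=3/7b
5) 3362.637ms=51/7b +197.802ms=3/7b
6) 3560.44ms=54/7b +197.802ms=3/7b
7) 3758.242ms=57/7b +197.802ms=3/7b
8) 3956.044ms=60/7b +197.802ms=3/7b
9) 4153.846ms=9b +692.308ms=3/2b
10) 4846.154ms=21/2b +692.308ms=3/2b
11) 5538.462ms=12b +692.308ms=3/2b
12) 6230.769ms=27/2b +692.308ms=3/2b
13) 6923.077ms=15b +1384.615ms=3b
Σ=18b of 18 (130bpm 6/8) — PASS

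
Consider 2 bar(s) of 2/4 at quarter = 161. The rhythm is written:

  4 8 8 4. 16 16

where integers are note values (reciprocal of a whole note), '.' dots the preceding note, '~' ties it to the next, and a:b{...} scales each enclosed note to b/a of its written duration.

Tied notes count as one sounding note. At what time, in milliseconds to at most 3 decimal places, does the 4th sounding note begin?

note 4 onset = 2b = 745.342ms

1. 0.0ms @ 0 + 372.671ms (1)
2. 372.671ms @ 1 + 186.335ms (1/2)
3. 559.006ms @ 3/2 + 186.335ms (1/2)
4. 745.342ms @ 2 + 559.006ms (3/2)
5. 1304.348ms @ 7/2 + 93.168ms (1/4)
6. 1397.516ms @ 15/4 + 93.168ms (1/4)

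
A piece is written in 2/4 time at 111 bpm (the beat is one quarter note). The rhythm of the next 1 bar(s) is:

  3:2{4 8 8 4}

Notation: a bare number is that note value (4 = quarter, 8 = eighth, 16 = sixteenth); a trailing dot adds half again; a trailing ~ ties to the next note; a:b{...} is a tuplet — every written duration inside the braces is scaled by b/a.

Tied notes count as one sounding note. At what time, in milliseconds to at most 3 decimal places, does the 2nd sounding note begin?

1. 0.0ms @ 0 + 360.36ms (2/3)
2. 360.36ms @ 2/3 + 180.18ms (1/3)
3. 540.541ms @ 1 + 180.18ms (1/3)
4. 720.721ms @ 4/3 + 360.36ms (2/3)

note 2 onset = 2/3b = 360.36ms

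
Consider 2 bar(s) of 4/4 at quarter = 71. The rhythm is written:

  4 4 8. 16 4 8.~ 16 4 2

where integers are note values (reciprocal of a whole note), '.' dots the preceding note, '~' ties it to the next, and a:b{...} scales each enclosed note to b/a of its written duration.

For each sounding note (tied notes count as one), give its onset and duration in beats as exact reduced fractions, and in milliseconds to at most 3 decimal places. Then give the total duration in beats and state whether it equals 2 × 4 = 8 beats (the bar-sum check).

1) 0.0ms=0b +845.07ms=1b
2) 845.07ms=1b +845.07ms=1b
3) 1690.141ms=2b +633.803ms=3/4b
4) 2323.944ms=11/4b +211.268ms=1/4b
5) 2535.211ms=3b +845.07ms=1b
6) 3380.282ms=4b +845.07ms=1b
7) 4225.352ms=5b +845.07ms=1b
8) 5070.423ms=6b +1690.141ms=2b
Σ=8b of 8 (71bpm 4/4) — PASS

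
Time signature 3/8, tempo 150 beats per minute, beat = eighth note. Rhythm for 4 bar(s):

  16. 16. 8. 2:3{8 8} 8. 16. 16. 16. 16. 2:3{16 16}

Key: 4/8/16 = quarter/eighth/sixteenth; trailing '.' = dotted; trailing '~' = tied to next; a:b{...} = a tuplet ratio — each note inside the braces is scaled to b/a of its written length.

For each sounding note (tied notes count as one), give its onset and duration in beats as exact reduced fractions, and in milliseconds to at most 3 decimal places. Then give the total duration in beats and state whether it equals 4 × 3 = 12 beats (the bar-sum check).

1) 0.0ms=0b +300.0ms=3/4b
2) 300.0ms=3/4b +300.0ms=3/4b
3) 600.0ms=3/2b +600.0ms=3/2b
4) 1200.0ms=3b +600.0ms=3/2b
5) 1800.0ms=9/2b +600.0ms=3/2b
6) 2400.0ms=6b +600.0ms=3/2b
7) 3000.0ms=15/2b +300.0ms=3/4b
8) 3300.0ms=33/4b +300.0ms=3/4b
9) 3600.0ms=9b +300.0ms=3/4b
10) 3900.0ms=39/4b +300.0ms=3/4b
11) 4200.0ms=21/2b +300.0ms=3/4b
12) 4500.0ms=45/4b +300.0ms=3/4b
Σ=12b of 12 (150bpm 3/8) — PASS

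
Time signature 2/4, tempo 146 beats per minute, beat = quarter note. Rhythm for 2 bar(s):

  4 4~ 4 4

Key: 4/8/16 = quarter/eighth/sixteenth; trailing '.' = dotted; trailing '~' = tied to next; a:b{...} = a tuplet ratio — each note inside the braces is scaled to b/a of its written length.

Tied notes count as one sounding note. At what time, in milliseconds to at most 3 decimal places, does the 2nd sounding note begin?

note 2 onset = 1b = 410.959ms

1. 0.0ms @ 0 + 410.959ms (1)
2. 410.959ms @ 1 + 821.918ms (2)
3. 1232.877ms @ 3 + 410.959ms (1)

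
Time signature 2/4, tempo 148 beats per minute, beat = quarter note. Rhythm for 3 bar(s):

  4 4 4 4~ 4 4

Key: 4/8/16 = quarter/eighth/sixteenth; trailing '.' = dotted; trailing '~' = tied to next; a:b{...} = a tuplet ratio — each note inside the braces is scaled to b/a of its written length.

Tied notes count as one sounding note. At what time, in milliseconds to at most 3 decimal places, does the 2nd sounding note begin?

note 2 onset = 1b = 405.405ms

1. 0.0ms @ 0 + 405.405ms (1)
2. 405.405ms @ 1 + 405.405ms (1)
3. 810.811ms @ 2 + 405.405ms (1)
4. 1216.216ms @ 3 + 810.811ms (2)
5. 2027.027ms @ 5 + 405.405ms (1)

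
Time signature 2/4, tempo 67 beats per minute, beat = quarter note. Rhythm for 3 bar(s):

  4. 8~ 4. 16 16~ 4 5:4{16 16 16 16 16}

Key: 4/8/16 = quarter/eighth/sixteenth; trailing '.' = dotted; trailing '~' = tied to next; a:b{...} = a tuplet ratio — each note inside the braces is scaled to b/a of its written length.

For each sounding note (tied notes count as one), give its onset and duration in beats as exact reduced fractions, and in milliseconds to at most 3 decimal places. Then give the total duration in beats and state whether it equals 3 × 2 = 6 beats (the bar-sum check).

1) 0.0ms=0b +1343.284ms=3/2b
2) 1343.284ms=3/2b +1791.045ms=2b
3) 3134.328ms=7/2b +223.881ms=1/4b
4) 3358.209ms=15/4b +1119.403ms=5/4b
5) 4477.612ms=5b +179.104ms=1/5b
6) 4656.716ms=26/5b +179.104ms=1/5b
7) 4835.821ms=27/5b +179.104ms=1/5b
8) 5014.925ms=28/5b +179.104ms=1/5b
9) 5194.03ms=29/5b +179.104ms=1/5b
Σ=6b of 6 (67bpm 2/4) — PASS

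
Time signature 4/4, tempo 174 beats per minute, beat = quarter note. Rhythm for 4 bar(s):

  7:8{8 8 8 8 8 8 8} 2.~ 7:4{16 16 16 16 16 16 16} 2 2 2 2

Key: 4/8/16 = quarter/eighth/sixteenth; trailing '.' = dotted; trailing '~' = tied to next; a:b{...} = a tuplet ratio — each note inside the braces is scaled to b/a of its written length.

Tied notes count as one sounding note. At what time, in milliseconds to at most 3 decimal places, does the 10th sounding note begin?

note 10 onset = 51/7b = 2512.315ms

1. 0.0ms @ 0 + 197.044ms (4/7)
2. 197.044ms @ 4/7 + 197.044ms (4/7)
3. 394.089ms @ 8/7 + 197.044ms (4/7)
4. 591.133ms @ 12/7 + 197.044ms (4/7)
5. 788.177ms @ 16/7 + 197.044ms (4/7)
6. 985.222ms @ 20/7 + 197.044ms (4/7)
7. 1182.266ms @ 24/7 + 197.044ms (4/7)
8. 1379.31ms @ 4 + 1083.744ms (22/7)
9. 2463.054ms @ 50/7 + 49.261ms (1/7)
10. 2512.315ms @ 51/7 + 49.261ms (1/7)
11. 2561.576ms @ 52/7 + 49.261ms (1/7)
12. 2610.837ms @ 53/7 + 49.261ms (1/7)
13. 2660.099ms @ 54/7 + 49.261ms (1/7)
14. 2709.36ms @ 55/7 + 49.261ms (1/7)
15. 2758.621ms @ 8 + 689.655ms (2)
16. 3448.276ms @ 10 + 689.655ms (2)
17. 4137.931ms @ 12 + 689.655ms (2)
18. 4827.586ms @ 14 + 689.655ms (2)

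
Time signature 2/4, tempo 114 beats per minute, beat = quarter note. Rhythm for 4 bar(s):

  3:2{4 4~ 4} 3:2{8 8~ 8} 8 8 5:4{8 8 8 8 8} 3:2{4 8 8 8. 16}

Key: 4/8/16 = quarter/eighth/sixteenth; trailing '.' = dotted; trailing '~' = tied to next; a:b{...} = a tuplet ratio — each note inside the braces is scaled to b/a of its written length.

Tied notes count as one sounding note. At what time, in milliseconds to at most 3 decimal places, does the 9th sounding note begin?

1. 0.0ms @ 0 + 350.877ms (2/3)
2. 350.877ms @ 2/3 + 701.754ms (4/3)
3. 1052.632ms @ 2 + 175.439ms (1/3)
4. 1228.07ms @ 7/3 + 350.877ms (2/3)
5. 1578.947ms @ 3 + 263.158ms (1/2)
6. 1842.105ms @ 7/2 + 263.158ms (1/2)
7. 2105.263ms @ 4 + 210.526ms (2/5)
8. 2315.789ms @ 22/5 + 210.526ms (2/5)
9. 2526.316ms @ 24/5 + 210.526ms (2/5)
10. 2736.842ms @ 26/5 + 210.526ms (2/5)
11. 2947.368ms @ 28/5 + 210.526ms (2/5)
12. 3157.895ms @ 6 + 350.877ms (2/3)
13. 3508.772ms @ 20/3 + 175.439ms (1/3)
14. 3684.211ms @ 7 + 175.439ms (1/3)
15. 3859.649ms @ 22/3 + 263.158ms (1/2)
16. 4122.807ms @ 47/6 + 87.719ms (1/6)

note 9 onset = 24/5b = 2526.316ms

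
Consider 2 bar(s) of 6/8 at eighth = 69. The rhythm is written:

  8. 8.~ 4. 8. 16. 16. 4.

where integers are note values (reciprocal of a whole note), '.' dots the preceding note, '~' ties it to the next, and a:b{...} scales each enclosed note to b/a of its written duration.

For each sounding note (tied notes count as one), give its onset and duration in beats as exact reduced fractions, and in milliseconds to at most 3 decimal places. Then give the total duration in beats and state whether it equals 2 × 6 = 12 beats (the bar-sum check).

1) 0.0ms=0b +1304.348ms=3/2b
2) 1304.348ms=3/2b +3913.043ms=9/2b
3) 5217.391ms=6b +1304.348ms=3/2b
4) 6521.739ms=15/2b +652.174ms=3/4b
5) 7173.913ms=33/4b +652.174ms=3/4b
6) 7826.087ms=9b +2608.696ms=3b
Σ=12b of 12 (69bpm 6/8) — PASS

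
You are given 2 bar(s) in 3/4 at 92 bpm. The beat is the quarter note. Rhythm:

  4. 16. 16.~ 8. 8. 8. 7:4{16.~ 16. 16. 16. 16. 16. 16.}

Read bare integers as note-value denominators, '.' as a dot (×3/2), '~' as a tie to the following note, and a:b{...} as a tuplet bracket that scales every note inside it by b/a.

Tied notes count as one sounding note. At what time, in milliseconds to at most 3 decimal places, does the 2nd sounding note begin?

note 2 onset = 3/2b = 978.261ms

1. 0.0ms @ 0 + 978.261ms (3/2)
2. 978.261ms @ 3/2 + 244.565ms (3/8)
3. 1222.826ms @ 15/8 + 733.696ms (9/8)
4. 1956.522ms @ 3 + 489.13ms (3/4)
5. 2445.652ms @ 15/4 + 489.13ms (3/4)
6. 2934.783ms @ 9/2 + 279.503ms (3/7)
7. 3214.286ms @ 69/14 + 139.752ms (3/14)
8. 3354.037ms @ 36/7 + 139.752ms (3/14)
9. 3493.789ms @ 75/14 + 139.752ms (3/14)
10. 3633.54ms @ 39/7 + 139.752ms (3/14)
11. 3773.292ms @ 81/14 + 139.752ms (3/14)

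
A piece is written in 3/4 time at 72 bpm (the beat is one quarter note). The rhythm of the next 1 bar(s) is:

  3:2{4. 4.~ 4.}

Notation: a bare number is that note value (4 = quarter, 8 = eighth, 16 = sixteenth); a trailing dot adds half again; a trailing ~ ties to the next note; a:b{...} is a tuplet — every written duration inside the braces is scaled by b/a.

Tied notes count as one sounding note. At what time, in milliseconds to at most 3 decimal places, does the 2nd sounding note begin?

note 2 onset = 1b = 833.333ms

1. 0.0ms @ 0 + 833.333ms (1)
2. 833.333ms @ 1 + 1666.667ms (2)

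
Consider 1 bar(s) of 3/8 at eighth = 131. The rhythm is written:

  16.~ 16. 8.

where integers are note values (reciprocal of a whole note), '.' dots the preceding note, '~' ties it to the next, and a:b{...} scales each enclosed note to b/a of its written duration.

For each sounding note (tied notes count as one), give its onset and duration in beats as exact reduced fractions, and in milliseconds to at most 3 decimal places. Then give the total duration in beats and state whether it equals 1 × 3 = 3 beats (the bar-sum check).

1) 0.0ms=0b +687.023ms=3/2b
2) 687.023ms=3/2b +687.023ms=3/2b
Σ=3b of 3 (131bpm 3/8) — PASS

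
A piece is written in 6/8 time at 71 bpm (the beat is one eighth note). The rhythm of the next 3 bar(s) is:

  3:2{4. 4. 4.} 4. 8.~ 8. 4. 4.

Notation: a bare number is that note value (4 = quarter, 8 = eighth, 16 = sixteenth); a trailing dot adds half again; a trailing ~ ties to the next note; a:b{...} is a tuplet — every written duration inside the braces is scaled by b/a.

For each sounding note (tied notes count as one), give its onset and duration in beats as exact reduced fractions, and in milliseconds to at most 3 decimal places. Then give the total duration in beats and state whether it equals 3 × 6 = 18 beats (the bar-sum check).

1) 0.0ms=0b +1690.141ms=2b
2) 1690.141ms=2b +1690.141ms=2b
3) 3380.282ms=4b +1690.141ms=2b
4) 5070.423ms=6b +2535.211ms=3b
5) 7605.634ms=9b +2535.211ms=3b
6) 10140.845ms=12b +2535.211ms=3b
7) 12676.056ms=15b +2535.211ms=3b
Σ=18b of 18 (71bpm 6/8) — PASS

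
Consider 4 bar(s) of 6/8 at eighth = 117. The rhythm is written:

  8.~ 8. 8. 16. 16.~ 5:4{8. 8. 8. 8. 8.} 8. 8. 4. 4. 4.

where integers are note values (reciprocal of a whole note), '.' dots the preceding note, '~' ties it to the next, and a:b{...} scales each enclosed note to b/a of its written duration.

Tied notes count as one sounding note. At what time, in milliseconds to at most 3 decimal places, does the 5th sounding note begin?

note 5 onset = 36/5b = 3692.308ms

1. 0.0ms @ 0 + 1538.462ms (3)
2. 1538.462ms @ 3 + 769.231ms (3/2)
3. 2307.692ms @ 9/2 + 384.615ms (3/4)
4. 2692.308ms @ 21/4 + 1000.0ms (39/20)
5. 3692.308ms @ 36/5 + 615.385ms (6/5)
6. 4307.692ms @ 42/5 + 615.385ms (6/5)
7. 4923.077ms @ 48/5 + 615.385ms (6/5)
8. 5538.462ms @ 54/5 + 615.385ms (6/5)
9. 6153.846ms @ 12 + 769.231ms (3/2)
10. 6923.077ms @ 27/2 + 769.231ms (3/2)
11. 7692.308ms @ 15 + 1538.462ms (3)
12. 9230.769ms @ 18 + 1538.462ms (3)
13. 10769.231ms @ 21 + 1538.462ms (3)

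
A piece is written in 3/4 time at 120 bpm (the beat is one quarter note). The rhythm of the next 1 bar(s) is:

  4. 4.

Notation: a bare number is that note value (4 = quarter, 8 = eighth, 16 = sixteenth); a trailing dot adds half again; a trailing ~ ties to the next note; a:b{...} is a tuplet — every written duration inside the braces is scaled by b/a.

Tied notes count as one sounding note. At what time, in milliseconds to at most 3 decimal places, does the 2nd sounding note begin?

1. 0.0ms @ 0 + 750.0ms (3/2)
2. 750.0ms @ 3/2 + 750.0ms (3/2)

note 2 onset = 3/2b = 750.0ms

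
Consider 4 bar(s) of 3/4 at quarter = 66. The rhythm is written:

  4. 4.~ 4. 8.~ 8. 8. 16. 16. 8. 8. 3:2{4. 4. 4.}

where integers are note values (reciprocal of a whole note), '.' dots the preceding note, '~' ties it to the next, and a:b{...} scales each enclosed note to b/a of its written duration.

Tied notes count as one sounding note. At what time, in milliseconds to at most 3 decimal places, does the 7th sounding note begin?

1. 0.0ms @ 0 + 1363.636ms (3/2)
2. 1363.636ms @ 3/2 + 2727.273ms (3)
3. 4090.909ms @ 9/2 + 1363.636ms (3/2)
4. 5454.545ms @ 6 + 681.818ms (3/4)
5. 6136.364ms @ 27/4 + 340.909ms (3/8)
6. 6477.273ms @ 57/8 + 340.909ms (3/8)
7. 6818.182ms @ 15/2 + 681.818ms (3/4)
8. 7500.0ms @ 33/4 + 681.818ms (3/4)
9. 8181.818ms @ 9 + 909.091ms (1)
10. 9090.909ms @ 10 + 909.091ms (1)
11. 10000.0ms @ 11 + 909.091ms (1)

note 7 onset = 15/2b = 6818.182ms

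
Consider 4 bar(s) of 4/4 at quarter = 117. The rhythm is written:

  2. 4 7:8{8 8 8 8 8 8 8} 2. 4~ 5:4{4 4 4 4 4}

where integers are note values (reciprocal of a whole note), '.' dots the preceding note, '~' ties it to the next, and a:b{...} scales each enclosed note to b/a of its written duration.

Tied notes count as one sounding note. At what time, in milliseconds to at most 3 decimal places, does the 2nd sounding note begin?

note 2 onset = 3b = 1538.462ms

1. 0.0ms @ 0 + 1538.462ms (3)
2. 1538.462ms @ 3 + 512.821ms (1)
3. 2051.282ms @ 4 + 293.04ms (4/7)
4. 2344.322ms @ 32/7 + 293.04ms (4/7)
5. 2637.363ms @ 36/7 + 293.04ms (4/7)
6. 2930.403ms @ 40/7 + 293.04ms (4/7)
7. 3223.443ms @ 44/7 + 293.04ms (4/7)
8. 3516.484ms @ 48/7 + 293.04ms (4/7)
9. 3809.524ms @ 52/7 + 293.04ms (4/7)
10. 4102.564ms @ 8 + 1538.462ms (3)
11. 5641.026ms @ 11 + 923.077ms (9/5)
12. 6564.103ms @ 64/5 + 410.256ms (4/5)
13. 6974.359ms @ 68/5 + 410.256ms (4/5)
14. 7384.615ms @ 72/5 + 410.256ms (4/5)
15. 7794.872ms @ 76/5 + 410.256ms (4/5)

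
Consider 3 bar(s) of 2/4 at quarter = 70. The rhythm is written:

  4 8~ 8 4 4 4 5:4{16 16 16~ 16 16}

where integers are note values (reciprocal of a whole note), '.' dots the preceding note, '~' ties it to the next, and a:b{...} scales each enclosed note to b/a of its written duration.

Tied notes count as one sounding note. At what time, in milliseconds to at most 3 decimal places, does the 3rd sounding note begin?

note 3 onset = 2b = 1714.286ms

1. 0.0ms @ 0 + 857.143ms (1)
2. 857.143ms @ 1 + 857.143ms (1)
3. 1714.286ms @ 2 + 857.143ms (1)
4. 2571.429ms @ 3 + 857.143ms (1)
5. 3428.571ms @ 4 + 857.143ms (1)
6. 4285.714ms @ 5 + 171.429ms (1/5)
7. 4457.143ms @ 26/5 + 171.429ms (1/5)
8. 4628.571ms @ 27/5 + 342.857ms (2/5)
9. 4971.429ms @ 29/5 + 171.429ms (1/5)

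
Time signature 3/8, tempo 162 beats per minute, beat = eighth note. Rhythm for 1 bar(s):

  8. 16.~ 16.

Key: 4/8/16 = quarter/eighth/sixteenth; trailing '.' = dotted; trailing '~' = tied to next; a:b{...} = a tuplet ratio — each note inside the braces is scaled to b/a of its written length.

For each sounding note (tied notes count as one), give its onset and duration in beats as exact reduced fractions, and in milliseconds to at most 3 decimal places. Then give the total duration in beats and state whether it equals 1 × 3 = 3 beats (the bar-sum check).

1) 0.0ms=0b +555.556ms=3/2b
2) 555.556ms=3/2b +555.556ms=3/2b
Σ=3b of 3 (162bpm 3/8) — PASS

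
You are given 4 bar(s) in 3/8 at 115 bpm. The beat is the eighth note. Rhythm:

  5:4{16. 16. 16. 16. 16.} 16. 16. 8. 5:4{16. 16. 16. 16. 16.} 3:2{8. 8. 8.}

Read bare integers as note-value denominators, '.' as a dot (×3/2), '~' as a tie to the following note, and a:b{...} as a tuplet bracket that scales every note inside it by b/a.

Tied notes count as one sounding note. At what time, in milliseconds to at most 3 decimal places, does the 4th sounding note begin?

note 4 onset = 9/5b = 939.13ms

1. 0.0ms @ 0 + 313.043ms (3/5)
2. 313.043ms @ 3/5 + 313.043ms (3/5)
3. 626.087ms @ 6/5 + 313.043ms (3/5)
4. 939.13ms @ 9/5 + 313.043ms (3/5)
5. 1252.174ms @ 12/5 + 313.043ms (3/5)
6. 1565.217ms @ 3 + 391.304ms (3/4)
7. 1956.522ms @ 15/4 + 391.304ms (3/4)
8. 2347.826ms @ 9/2 + 782.609ms (3/2)
9. 3130.435ms @ 6 + 313.043ms (3/5)
10. 3443.478ms @ 33/5 + 313.043ms (3/5)
11. 3756.522ms @ 36/5 + 313.043ms (3/5)
12. 4069.565ms @ 39/5 + 313.043ms (3/5)
13. 4382.609ms @ 42/5 + 313.043ms (3/5)
14. 4695.652ms @ 9 + 521.739ms (1)
15. 5217.391ms @ 10 + 521.739ms (1)
16. 5739.13ms @ 11 + 521.739ms (1)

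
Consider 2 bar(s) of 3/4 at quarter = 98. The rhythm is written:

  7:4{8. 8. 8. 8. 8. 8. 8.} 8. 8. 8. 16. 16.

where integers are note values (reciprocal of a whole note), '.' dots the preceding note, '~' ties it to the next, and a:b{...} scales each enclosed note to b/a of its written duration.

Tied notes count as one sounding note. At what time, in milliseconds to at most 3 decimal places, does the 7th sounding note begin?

note 7 onset = 18/7b = 1574.344ms

1. 0.0ms @ 0 + 262.391ms (3/7)
2. 262.391ms @ 3/7 + 262.391ms (3/7)
3. 524.781ms @ 6/7 + 262.391ms (3/7)
4. 787.172ms @ 9/7 + 262.391ms (3/7)
5. 1049.563ms @ 12/7 + 262.391ms (3/7)
6. 1311.953ms @ 15/7 + 262.391ms (3/7)
7. 1574.344ms @ 18/7 + 262.391ms (3/7)
8. 1836.735ms @ 3 + 459.184ms (3/4)
9. 2295.918ms @ 15/4 + 459.184ms (3/4)
10. 2755.102ms @ 9/2 + 459.184ms (3/4)
11. 3214.286ms @ 21/4 + 229.592ms (3/8)
12. 3443.878ms @ 45/8 + 229.592ms (3/8)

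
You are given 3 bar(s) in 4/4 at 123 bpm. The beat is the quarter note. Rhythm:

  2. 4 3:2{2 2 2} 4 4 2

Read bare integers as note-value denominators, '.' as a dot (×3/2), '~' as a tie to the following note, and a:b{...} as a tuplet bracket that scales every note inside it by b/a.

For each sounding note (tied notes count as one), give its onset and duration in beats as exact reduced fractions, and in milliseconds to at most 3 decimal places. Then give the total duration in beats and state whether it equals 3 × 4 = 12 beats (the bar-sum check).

1) 0.0ms=0b +1463.415ms=3b
2) 1463.415ms=3b +487.805ms=1b
3) 1951.22ms=4b +650.407ms=4/3b
4) 2601.626ms=16/3b +650.407ms=4/3b
5) 3252.033ms=20/3b +650.407ms=4/3b
6) 3902.439ms=8b +487.805ms=1b
7) 4390.244ms=9b +487.805ms=1b
8) 4878.049ms=10b +975.61ms=2b
Σ=12b of 12 (123bpm 4/4) — PASS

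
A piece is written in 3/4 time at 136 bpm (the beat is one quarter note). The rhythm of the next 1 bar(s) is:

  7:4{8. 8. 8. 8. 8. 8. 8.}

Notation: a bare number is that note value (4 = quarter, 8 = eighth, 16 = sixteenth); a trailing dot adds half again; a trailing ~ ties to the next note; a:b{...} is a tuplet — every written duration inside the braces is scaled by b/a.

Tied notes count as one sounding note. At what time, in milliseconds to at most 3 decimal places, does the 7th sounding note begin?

1. 0.0ms @ 0 + 189.076ms (3/7)
2. 189.076ms @ 3/7 + 189.076ms (3/7)
3. 378.151ms @ 6/7 + 189.076ms (3/7)
4. 567.227ms @ 9/7 + 189.076ms (3/7)
5. 756.303ms @ 12/7 + 189.076ms (3/7)
6. 945.378ms @ 15/7 + 189.076ms (3/7)
7. 1134.454ms @ 18/7 + 189.076ms (3/7)

note 7 onset = 18/7b = 1134.454ms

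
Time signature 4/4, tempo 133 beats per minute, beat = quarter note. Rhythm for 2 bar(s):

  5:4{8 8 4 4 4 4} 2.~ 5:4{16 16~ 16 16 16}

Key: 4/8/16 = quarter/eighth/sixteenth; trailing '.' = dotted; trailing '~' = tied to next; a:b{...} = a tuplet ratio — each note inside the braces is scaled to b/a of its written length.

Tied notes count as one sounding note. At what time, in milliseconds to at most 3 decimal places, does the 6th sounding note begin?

1. 0.0ms @ 0 + 180.451ms (2/5)
2. 180.451ms @ 2/5 + 180.451ms (2/5)
3. 360.902ms @ 4/5 + 360.902ms (4/5)
4. 721.805ms @ 8/5 + 360.902ms (4/5)
5. 1082.707ms @ 12/5 + 360.902ms (4/5)
6. 1443.609ms @ 16/5 + 360.902ms (4/5)
7. 1804.511ms @ 4 + 1443.609ms (16/5)
8. 3248.12ms @ 36/5 + 180.451ms (2/5)
9. 3428.571ms @ 38/5 + 90.226ms (1/5)
10. 3518.797ms @ 39/5 + 90.226ms (1/5)

note 6 onset = 16/5b = 1443.609ms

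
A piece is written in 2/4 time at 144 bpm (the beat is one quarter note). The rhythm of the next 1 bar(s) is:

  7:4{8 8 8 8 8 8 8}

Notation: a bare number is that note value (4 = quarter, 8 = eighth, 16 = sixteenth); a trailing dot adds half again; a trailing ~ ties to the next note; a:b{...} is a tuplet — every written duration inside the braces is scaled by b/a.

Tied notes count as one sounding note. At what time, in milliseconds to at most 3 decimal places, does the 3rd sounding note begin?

1. 0.0ms @ 0 + 119.048ms (2/7)
2. 119.048ms @ 2/7 + 119.048ms (2/7)
3. 238.095ms @ 4/7 + 119.048ms (2/7)
4. 357.143ms @ 6/7 + 119.048ms (2/7)
5. 476.19ms @ 8/7 + 119.048ms (2/7)
6. 595.238ms @ 10/7 + 119.048ms (2/7)
7. 714.286ms @ 12/7 + 119.048ms (2/7)

note 3 onset = 4/7b = 238.095ms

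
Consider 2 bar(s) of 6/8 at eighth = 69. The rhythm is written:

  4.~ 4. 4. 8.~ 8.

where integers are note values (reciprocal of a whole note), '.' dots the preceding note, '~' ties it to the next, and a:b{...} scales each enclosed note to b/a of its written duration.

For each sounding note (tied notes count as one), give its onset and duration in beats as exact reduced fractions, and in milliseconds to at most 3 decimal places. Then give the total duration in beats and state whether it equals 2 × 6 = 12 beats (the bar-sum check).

1) 0.0ms=0b +5217.391ms=6b
2) 5217.391ms=6b +2608.696ms=3b
3) 7826.087ms=9b +2608.696ms=3b
Σ=12b of 12 (69bpm 6/8) — PASS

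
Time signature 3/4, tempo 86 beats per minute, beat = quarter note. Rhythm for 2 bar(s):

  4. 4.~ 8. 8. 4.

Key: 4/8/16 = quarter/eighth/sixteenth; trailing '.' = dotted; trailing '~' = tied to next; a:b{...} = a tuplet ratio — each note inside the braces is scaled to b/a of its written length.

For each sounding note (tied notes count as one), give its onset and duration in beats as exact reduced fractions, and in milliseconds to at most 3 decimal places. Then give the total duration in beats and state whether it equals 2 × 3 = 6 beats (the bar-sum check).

1) 0.0ms=0b +1046.512ms=3/2b
2) 1046.512ms=3/2b +1569.767ms=9/4b
3) 2616.279ms=15/4b +523.256ms=3/4b
4) 3139.535ms=9/2b +1046.512ms=3/2b
Σ=6b of 6 (86bpm 3/4) — PASS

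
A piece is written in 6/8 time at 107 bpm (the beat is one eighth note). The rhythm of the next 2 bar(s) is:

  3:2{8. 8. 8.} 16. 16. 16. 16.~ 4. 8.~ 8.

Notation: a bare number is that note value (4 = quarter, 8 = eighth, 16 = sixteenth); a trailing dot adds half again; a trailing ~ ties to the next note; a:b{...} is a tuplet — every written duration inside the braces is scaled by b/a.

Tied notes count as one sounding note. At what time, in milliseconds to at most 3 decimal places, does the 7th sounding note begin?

1. 0.0ms @ 0 + 560.748ms (1)
2. 560.748ms @ 1 + 560.748ms (1)
3. 1121.495ms @ 2 + 560.748ms (1)
4. 1682.243ms @ 3 + 420.561ms (3/4)
5. 2102.804ms @ 15/4 + 420.561ms (3/4)
6. 2523.364ms @ 9/2 + 420.561ms (3/4)
7. 2943.925ms @ 21/4 + 2102.804ms (15/4)
8. 5046.729ms @ 9 + 1682.243ms (3)

note 7 onset = 21/4b = 2943.925ms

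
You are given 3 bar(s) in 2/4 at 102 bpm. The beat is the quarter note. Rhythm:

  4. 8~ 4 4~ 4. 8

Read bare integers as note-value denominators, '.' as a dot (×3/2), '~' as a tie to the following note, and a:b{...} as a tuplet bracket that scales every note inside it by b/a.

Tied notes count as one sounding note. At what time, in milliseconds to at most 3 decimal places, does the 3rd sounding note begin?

1. 0.0ms @ 0 + 882.353ms (3/2)
2. 882.353ms @ 3/2 + 882.353ms (3/2)
3. 1764.706ms @ 3 + 1470.588ms (5/2)
4. 3235.294ms @ 11/2 + 294.118ms (1/2)

note 3 onset = 3b = 1764.706ms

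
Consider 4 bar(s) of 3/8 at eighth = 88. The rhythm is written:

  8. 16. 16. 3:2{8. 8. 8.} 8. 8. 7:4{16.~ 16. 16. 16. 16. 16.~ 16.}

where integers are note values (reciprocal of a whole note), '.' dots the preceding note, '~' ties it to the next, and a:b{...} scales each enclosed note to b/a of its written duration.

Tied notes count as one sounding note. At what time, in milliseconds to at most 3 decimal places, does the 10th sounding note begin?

1. 0.0ms @ 0 + 1022.727ms (3/2)
2. 1022.727ms @ 3/2 + 511.364ms (3/4)
3. 1534.091ms @ 9/4 + 511.364ms (3/4)
4. 2045.455ms @ 3 + 681.818ms (1)
5. 2727.273ms @ 4 + 681.818ms (1)
6. 3409.091ms @ 5 + 681.818ms (1)
7. 4090.909ms @ 6 + 1022.727ms (3/2)
8. 5113.636ms @ 15/2 + 1022.727ms (3/2)
9. 6136.364ms @ 9 + 584.416ms (6/7)
10. 6720.779ms @ 69/7 + 292.208ms (3/7)
11. 7012.987ms @ 72/7 + 292.208ms (3/7)
12. 7305.195ms @ 75/7 + 292.208ms (3/7)
13. 7597.403ms @ 78/7 + 584.416ms (6/7)

note 10 onset = 69/7b = 6720.779ms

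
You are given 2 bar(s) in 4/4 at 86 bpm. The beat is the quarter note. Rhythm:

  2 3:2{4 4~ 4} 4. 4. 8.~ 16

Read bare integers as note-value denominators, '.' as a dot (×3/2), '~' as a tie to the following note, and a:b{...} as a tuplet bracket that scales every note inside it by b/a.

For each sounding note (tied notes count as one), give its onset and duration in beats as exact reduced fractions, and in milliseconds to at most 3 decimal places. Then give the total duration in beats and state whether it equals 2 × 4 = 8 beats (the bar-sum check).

1) 0.0ms=0b +1395.349ms=2b
2) 1395.349ms=2b +465.116ms=2/3b
3) 1860.465ms=8/3b +930.233ms=4/3b
4) 2790.698ms=4b +1046.512ms=3/2b
5) 3837.209ms=11/2b +1046.512ms=3/2b
6) 4883.721ms=7b +697.674ms=1b
Σ=8b of 8 (86bpm 4/4) — PASS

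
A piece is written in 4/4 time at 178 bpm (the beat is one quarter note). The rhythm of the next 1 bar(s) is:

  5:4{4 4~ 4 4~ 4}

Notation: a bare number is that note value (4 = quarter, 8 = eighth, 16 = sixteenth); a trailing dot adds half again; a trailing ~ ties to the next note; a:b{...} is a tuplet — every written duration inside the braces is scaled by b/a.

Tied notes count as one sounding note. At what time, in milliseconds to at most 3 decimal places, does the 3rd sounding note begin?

note 3 onset = 12/5b = 808.989ms

1. 0.0ms @ 0 + 269.663ms (4/5)
2. 269.663ms @ 4/5 + 539.326ms (8/5)
3. 808.989ms @ 12/5 + 539.326ms (8/5)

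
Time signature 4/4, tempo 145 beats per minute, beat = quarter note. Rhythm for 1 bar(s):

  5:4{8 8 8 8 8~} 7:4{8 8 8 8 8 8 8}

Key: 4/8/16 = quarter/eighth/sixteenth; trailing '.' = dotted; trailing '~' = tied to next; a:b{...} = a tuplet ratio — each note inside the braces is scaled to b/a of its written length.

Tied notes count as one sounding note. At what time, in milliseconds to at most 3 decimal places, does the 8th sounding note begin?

note 8 onset = 20/7b = 1182.266ms

1. 0.0ms @ 0 + 165.517ms (2/5)
2. 165.517ms @ 2/5 + 165.517ms (2/5)
3. 331.034ms @ 4/5 + 165.517ms (2/5)
4. 496.552ms @ 6/5 + 165.517ms (2/5)
5. 662.069ms @ 8/5 + 283.744ms (24/35)
6. 945.813ms @ 16/7 + 118.227ms (2/7)
7. 1064.039ms @ 18/7 + 118.227ms (2/7)
8. 1182.266ms @ 20/7 + 118.227ms (2/7)
9. 1300.493ms @ 22/7 + 118.227ms (2/7)
10. 1418.719ms @ 24/7 + 118.227ms (2/7)
11. 1536.946ms @ 26/7 + 118.227ms (2/7)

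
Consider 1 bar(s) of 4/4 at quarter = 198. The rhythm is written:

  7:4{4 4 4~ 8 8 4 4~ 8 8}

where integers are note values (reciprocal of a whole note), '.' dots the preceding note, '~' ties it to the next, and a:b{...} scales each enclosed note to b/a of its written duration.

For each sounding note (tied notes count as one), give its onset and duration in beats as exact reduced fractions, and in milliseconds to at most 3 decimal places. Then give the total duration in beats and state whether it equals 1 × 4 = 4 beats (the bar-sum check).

1) 0.0ms=0b +173.16ms=4/7b
2) 173.16ms=4/7b +173.16ms=4/7b
3) 346.32ms=8/7b +259.74ms=6/7b
4) 606.061ms=2b +86.58ms=2/7b
5) 692.641ms=16/7b +173.16ms=4/7b
6) 865.801ms=20/7b +259.74ms=6/7b
7) 1125.541ms=26/7b +86.58ms=2/7b
Σ=4b of 4 (198bpm 4/4) — PASS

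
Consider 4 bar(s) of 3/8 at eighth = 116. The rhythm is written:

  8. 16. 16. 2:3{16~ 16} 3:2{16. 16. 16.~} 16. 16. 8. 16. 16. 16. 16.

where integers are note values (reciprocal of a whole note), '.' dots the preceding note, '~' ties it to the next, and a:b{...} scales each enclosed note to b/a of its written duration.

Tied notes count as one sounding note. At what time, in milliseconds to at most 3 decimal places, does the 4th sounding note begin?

note 4 onset = 3b = 1551.724ms

1. 0.0ms @ 0 + 775.862ms (3/2)
2. 775.862ms @ 3/2 + 387.931ms (3/4)
3. 1163.793ms @ 9/4 + 387.931ms (3/4)
4. 1551.724ms @ 3 + 775.862ms (3/2)
5. 2327.586ms @ 9/2 + 258.621ms (1/2)
6. 2586.207ms @ 5 + 258.621ms (1/2)
7. 2844.828ms @ 11/2 + 646.552ms (5/4)
8. 3491.379ms @ 27/4 + 387.931ms (3/4)
9. 3879.31ms @ 15/2 + 775.862ms (3/2)
10. 4655.172ms @ 9 + 387.931ms (3/4)
11. 5043.103ms @ 39/4 + 387.931ms (3/4)
12. 5431.034ms @ 21/2 + 387.931ms (3/4)
13. 5818.966ms @ 45/4 + 387.931ms (3/4)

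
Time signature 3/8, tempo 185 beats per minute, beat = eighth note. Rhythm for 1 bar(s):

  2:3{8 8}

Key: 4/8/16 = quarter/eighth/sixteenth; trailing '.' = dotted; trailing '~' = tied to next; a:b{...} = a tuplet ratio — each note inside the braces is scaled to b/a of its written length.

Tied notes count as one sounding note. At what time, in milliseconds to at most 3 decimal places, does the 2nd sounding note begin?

1. 0.0ms @ 0 + 486.486ms (3/2)
2. 486.486ms @ 3/2 + 486.486ms (3/2)

note 2 onset = 3/2b = 486.486ms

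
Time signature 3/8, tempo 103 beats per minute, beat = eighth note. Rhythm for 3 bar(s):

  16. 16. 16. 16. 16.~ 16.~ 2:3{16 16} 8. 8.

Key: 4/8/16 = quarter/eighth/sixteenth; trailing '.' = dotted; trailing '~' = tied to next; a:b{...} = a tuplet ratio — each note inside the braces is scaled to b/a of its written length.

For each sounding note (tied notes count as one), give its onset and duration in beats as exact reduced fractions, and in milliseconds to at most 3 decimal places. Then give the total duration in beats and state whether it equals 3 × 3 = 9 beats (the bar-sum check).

1) 0.0ms=0b +436.893ms=3/4b
2) 436.893ms=3/4b +436.893ms=3/4b
3) 873.786ms=3/2b +436.893ms=3/4b
4) 1310.68ms=9/4b +436.893ms=3/4b
5) 1747.573ms=3b +1310.68ms=9/4b
6) 3058.252ms=21/4b +436.893ms=3/4b
7) 3495.146ms=6b +873.786ms=3/2b
8) 4368.932ms=15/2b +873.786ms=3/2b
Σ=9b of 9 (103bpm 3/8) — PASS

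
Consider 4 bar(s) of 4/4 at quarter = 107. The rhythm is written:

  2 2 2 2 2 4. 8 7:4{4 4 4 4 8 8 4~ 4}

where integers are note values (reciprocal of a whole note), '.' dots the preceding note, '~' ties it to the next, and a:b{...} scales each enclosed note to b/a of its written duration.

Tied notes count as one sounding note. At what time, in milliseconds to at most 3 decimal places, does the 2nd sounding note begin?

1. 0.0ms @ 0 + 1121.495ms (2)
2. 1121.495ms @ 2 + 1121.495ms (2)
3. 2242.991ms @ 4 + 1121.495ms (2)
4. 3364.486ms @ 6 + 1121.495ms (2)
5. 4485.981ms @ 8 + 1121.495ms (2)
6. 5607.477ms @ 10 + 841.121ms (3/2)
7. 6448.598ms @ 23/2 + 280.374ms (1/2)
8. 6728.972ms @ 12 + 320.427ms (4/7)
9. 7049.399ms @ 88/7 + 320.427ms (4/7)
10. 7369.826ms @ 92/7 + 320.427ms (4/7)
11. 7690.254ms @ 96/7 + 320.427ms (4/7)
12. 8010.681ms @ 100/7 + 160.214ms (2/7)
13. 8170.895ms @ 102/7 + 160.214ms (2/7)
14. 8331.108ms @ 104/7 + 640.854ms (8/7)

note 2 onset = 2b = 1121.495ms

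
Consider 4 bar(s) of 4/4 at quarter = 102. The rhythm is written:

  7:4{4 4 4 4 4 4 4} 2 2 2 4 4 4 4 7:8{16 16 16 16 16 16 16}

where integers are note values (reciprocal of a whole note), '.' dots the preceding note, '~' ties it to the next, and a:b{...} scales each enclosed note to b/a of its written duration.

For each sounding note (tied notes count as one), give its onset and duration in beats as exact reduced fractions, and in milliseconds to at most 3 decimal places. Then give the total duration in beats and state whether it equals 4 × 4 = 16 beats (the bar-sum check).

1) 0.0ms=0b +336.134ms=4/7b
2) 336.134ms=4/7b +336.134ms=4/7b
3) 672.269ms=8/7b +336.134ms=4/7b
4) 1008.403ms=12/7b +336.134ms=4/7b
5) 1344.538ms=16/7b +336.134ms=4/7b
6) 1680.672ms=20/7b +336.134ms=4/7b
7) 2016.807ms=24/7b +336.134ms=4/7b
8) 2352.941ms=4b +1176.471ms=2b
9) 3529.412ms=6b +1176.471ms=2b
10) 4705.882ms=8b +1176.471ms=2b
11) 5882.353ms=10b +588.235ms=1b
12) 6470.588ms=11b +588.235ms=1b
13) 7058.824ms=12b +588.235ms=1b
14) 7647.059ms=13b +588.235ms=1b
15) 8235.294ms=14b +168.067ms=2/7b
16) 8403.361ms=100/7b +168.067ms=2/7b
17) 8571.429ms=102/7b +168.067ms=2/7b
18) 8739.496ms=104/7b +168.067ms=2/7b
19) 8907.563ms=106/7b +168.067ms=2/7b
20) 9075.63ms=108/7b +168.067ms=2/7b
21) 9243.697ms=110/7b +168.067ms=2/7b
Σ=16b of 16 (102bpm 4/4) — PASS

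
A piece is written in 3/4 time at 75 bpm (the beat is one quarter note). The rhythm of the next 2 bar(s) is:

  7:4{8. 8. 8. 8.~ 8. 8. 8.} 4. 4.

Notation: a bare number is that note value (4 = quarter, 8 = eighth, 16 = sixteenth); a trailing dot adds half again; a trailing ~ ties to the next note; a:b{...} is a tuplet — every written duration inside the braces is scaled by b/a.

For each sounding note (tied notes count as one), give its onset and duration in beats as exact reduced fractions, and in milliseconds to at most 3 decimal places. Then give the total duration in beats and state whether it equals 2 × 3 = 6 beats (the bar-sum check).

1) 0.0ms=0b +342.857ms=3/7b
2) 342.857ms=3/7b +342.857ms=3/7b
3) 685.714ms=6/7b +342.857ms=3/7b
4) 1028.571ms=9/7b +685.714ms=6/7b
5) 1714.286ms=15/7b +342.857ms=3/7b
6) 2057.143ms=18/7b +342.857ms=3/7b
7) 2400.0ms=3b +1200.0ms=3/2b
8) 3600.0ms=9/2b +1200.0ms=3/2b
Σ=6b of 6 (75bpm 3/4) — PASS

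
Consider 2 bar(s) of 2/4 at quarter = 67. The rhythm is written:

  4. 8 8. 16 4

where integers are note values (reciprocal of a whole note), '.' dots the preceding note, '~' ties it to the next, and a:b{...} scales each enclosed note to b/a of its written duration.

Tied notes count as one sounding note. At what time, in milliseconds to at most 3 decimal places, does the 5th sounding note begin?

note 5 onset = 3b = 2686.567ms

1. 0.0ms @ 0 + 1343.284ms (3/2)
2. 1343.284ms @ 3/2 + 447.761ms (1/2)
3. 1791.045ms @ 2 + 671.642ms (3/4)
4. 2462.687ms @ 11/4 + 223.881ms (1/4)
5. 2686.567ms @ 3 + 895.522ms (1)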